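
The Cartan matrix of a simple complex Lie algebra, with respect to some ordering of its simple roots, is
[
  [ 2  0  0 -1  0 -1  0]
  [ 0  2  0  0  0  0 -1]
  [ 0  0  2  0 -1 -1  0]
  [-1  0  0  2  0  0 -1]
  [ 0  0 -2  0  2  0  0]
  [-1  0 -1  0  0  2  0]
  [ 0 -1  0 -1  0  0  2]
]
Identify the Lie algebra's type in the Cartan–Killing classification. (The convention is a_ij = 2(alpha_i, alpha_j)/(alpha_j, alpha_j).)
The matrix has rank 7 with 2's on the diagonal. Reading the off-diagonal entries as Dynkin edges (a single edge where a_ij = a_ji = -1; a double or triple edge where a_ij * a_ji = 2 or 3), the diagram is a chain of 7 nodes with a double edge at one end; the terminal node there is the unique long simple root (C_7). One simple-root ordering that puts it in standard form is (alpha_2, alpha_7, alpha_4, alpha_1, alpha_6, alpha_3, alpha_5). So the algebra is type C_7, i.e. sp(14).

C_7 (sp(14))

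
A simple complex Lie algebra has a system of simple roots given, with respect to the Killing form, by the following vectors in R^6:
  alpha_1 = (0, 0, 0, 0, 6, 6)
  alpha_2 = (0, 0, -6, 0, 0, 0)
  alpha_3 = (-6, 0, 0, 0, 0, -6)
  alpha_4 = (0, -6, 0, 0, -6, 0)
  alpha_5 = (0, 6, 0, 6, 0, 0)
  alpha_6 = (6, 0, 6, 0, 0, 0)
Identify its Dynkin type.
Compute the Cartan integers a_ij = 2(alpha_i, alpha_j)/(alpha_j, alpha_j); the resulting 6x6 Cartan matrix is
[[2, 0, -1, -1, 0, 0], [0, 2, 0, 0, 0, -1], [-1, 0, 2, 0, 0, -1], [-1, 0, 0, 2, -1, 0], [0, 0, 0, -1, 2, 0], [0, -2, -1, 0, 0, 2]].
The roots have two lengths (squared-length ratio 2:1); the short ones are alpha_{2}. The associated Dynkin diagram is a chain of 6 nodes with a double edge at one end; the terminal node there is the unique short simple root (B_6), so the type is B_6 (the algebra so(13)).

B_6 (so(13))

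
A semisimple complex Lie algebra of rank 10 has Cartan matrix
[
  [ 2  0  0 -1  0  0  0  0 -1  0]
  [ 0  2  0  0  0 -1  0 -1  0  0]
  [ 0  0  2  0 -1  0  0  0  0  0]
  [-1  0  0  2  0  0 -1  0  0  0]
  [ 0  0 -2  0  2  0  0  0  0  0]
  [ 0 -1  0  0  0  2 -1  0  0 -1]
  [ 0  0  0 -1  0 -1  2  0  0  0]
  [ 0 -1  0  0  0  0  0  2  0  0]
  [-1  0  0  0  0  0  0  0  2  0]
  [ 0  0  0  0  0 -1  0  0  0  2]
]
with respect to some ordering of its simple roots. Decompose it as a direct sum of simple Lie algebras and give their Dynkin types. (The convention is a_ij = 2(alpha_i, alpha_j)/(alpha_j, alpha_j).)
The diagram associated to this matrix has two connected components: the simple roots {alpha_3, alpha_5} form a chain of 2 nodes with a double edge at one end; the terminal node there is the unique short simple root (B_2), and {alpha_1, alpha_2, alpha_4, alpha_6, alpha_7, alpha_8, alpha_9, alpha_10} form a chain of 7 nodes with one extra node attached to the third node from one end (E_8). A semisimple Lie algebra decomposes uniquely as the direct sum of simple ideals, one per connected component of its Dynkin diagram, so g ≅ B_2 ⊕ E_8 (dimension 10 + 248 = 258).

type B_2 ⊕ type E_8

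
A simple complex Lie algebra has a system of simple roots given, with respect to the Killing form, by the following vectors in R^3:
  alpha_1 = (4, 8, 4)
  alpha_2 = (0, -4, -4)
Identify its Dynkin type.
G_2

Compute the Cartan integers a_ij = 2(alpha_i, alpha_j)/(alpha_j, alpha_j); the resulting 2x2 Cartan matrix is
[[2, -3], [-1, 2]].
The roots have two lengths (squared-length ratio 3:1); the short ones are alpha_{2}. The associated Dynkin diagram is two nodes joined by a triple edge (G_2), so the type is G_2.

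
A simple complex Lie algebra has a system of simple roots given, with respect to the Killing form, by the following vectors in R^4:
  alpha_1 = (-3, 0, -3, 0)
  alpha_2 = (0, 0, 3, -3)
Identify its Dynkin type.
Compute the Cartan integers a_ij = 2(alpha_i, alpha_j)/(alpha_j, alpha_j); the resulting 2x2 Cartan matrix is
[[2, -1], [-1, 2]].
All simple roots have the same length, so the diagram is simply laced. The associated Dynkin diagram is a chain of 2 nodes with single edges (A_2), so the type is A_2 (the algebra sl(3)).

type A_2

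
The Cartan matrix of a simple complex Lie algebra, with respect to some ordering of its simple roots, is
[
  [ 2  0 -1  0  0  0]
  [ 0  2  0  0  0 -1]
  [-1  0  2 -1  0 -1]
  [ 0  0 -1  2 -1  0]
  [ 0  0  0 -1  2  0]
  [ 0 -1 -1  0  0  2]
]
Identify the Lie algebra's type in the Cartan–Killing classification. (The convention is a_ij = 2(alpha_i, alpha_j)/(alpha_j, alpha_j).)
E6

The matrix has rank 6 with 2's on the diagonal. Reading the off-diagonal entries as Dynkin edges (a single edge where a_ij = a_ji = -1; a double or triple edge where a_ij * a_ji = 2 or 3), the diagram is a chain of 5 nodes with one extra node attached to the third node from one end (E_6). One simple-root ordering that puts it in standard form is (alpha_2, alpha_1, alpha_6, alpha_3, alpha_4, alpha_5). So the algebra is type E_6.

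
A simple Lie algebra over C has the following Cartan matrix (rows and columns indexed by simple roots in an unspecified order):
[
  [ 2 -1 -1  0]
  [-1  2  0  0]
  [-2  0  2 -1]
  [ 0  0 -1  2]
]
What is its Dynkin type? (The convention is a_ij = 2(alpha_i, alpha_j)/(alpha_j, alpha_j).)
The matrix has rank 4 with 2's on the diagonal. Reading the off-diagonal entries as Dynkin edges (a single edge where a_ij = a_ji = -1; a double or triple edge where a_ij * a_ji = 2 or 3), the diagram is a chain of 4 nodes with a double edge between the middle two (F_4). One simple-root ordering that puts it in standard form is (alpha_4, alpha_3, alpha_1, alpha_2). So the algebra is type F_4.

F4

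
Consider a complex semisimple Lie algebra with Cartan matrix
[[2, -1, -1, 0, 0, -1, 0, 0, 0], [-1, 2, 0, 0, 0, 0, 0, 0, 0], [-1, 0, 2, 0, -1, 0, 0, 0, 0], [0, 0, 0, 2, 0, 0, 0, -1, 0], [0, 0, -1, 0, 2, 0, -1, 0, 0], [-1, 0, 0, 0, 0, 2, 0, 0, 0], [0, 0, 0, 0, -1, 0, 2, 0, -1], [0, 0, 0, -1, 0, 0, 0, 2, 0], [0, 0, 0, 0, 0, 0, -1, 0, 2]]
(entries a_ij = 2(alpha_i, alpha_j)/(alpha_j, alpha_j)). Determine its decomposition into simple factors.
The diagram associated to this matrix has two connected components: the simple roots {alpha_4, alpha_8} form a chain of 2 nodes with single edges (A_2), and {alpha_1, alpha_2, alpha_3, alpha_5, alpha_6, alpha_7, alpha_9} form a chain of 5 nodes with a fork of two nodes at one end (D_7). A semisimple Lie algebra decomposes uniquely as the direct sum of simple ideals, one per connected component of its Dynkin diagram, so g ≅ A_2 ⊕ D_7 (dimension 8 + 91 = 99).

A_2 ⊕ D_7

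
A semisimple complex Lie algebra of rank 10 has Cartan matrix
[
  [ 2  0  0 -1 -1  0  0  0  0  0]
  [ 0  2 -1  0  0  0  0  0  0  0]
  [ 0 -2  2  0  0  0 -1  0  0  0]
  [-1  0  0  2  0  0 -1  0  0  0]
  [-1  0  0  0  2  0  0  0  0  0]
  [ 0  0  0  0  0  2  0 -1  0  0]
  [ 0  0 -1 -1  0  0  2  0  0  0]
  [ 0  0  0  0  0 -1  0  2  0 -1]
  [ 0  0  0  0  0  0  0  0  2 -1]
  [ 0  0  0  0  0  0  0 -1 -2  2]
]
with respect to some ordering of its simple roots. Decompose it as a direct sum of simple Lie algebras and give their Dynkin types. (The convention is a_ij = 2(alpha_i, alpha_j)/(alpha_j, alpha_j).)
B_4 (so(9)) + B_6 (so(13))

The diagram associated to this matrix has two connected components: the simple roots {alpha_6, alpha_8, alpha_9, alpha_10} form a chain of 4 nodes with a double edge at one end; the terminal node there is the unique short simple root (B_4), and {alpha_1, alpha_2, alpha_3, alpha_4, alpha_5, alpha_7} form a chain of 6 nodes with a double edge at one end; the terminal node there is the unique short simple root (B_6). A semisimple Lie algebra decomposes uniquely as the direct sum of simple ideals, one per connected component of its Dynkin diagram, so g ≅ B_4 ⊕ B_6 (dimension 36 + 78 = 114).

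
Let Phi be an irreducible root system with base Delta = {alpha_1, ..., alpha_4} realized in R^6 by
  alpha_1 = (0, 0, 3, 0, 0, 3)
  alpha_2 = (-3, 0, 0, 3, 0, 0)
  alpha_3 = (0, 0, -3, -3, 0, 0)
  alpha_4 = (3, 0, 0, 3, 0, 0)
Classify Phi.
D4

Compute the Cartan integers a_ij = 2(alpha_i, alpha_j)/(alpha_j, alpha_j); the resulting 4x4 Cartan matrix is
[[2, 0, -1, 0], [0, 2, -1, 0], [-1, -1, 2, -1], [0, 0, -1, 2]].
All simple roots have the same length, so the diagram is simply laced. The associated Dynkin diagram is a chain of 2 nodes with a fork of two nodes at one end (D_4), so the type is D_4 (the algebra so(8)).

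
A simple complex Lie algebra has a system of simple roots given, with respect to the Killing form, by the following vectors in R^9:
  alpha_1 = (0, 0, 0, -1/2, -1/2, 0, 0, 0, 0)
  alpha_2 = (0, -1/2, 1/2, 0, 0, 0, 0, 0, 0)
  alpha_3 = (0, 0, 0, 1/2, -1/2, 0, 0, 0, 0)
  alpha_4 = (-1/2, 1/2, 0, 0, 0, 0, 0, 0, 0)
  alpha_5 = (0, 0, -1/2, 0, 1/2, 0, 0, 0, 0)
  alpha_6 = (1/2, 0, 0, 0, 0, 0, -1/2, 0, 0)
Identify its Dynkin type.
D_6

Compute the Cartan integers a_ij = 2(alpha_i, alpha_j)/(alpha_j, alpha_j); the resulting 6x6 Cartan matrix is
[[2, 0, 0, 0, -1, 0], [0, 2, 0, -1, -1, 0], [0, 0, 2, 0, -1, 0], [0, -1, 0, 2, 0, -1], [-1, -1, -1, 0, 2, 0], [0, 0, 0, -1, 0, 2]].
All simple roots have the same length, so the diagram is simply laced. The associated Dynkin diagram is a chain of 4 nodes with a fork of two nodes at one end (D_6), so the type is D_6 (the algebra so(12)).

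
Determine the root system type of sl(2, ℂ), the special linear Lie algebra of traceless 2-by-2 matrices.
This is sl(2), which has dimension 2^2 - 1 = 3 and rank 2 - 1 = 1 (a Cartan subalgebra is the diagonal traceless matrices). In the classification of classical Lie algebras, the special linear algebra sl(n+1) has type A_n; here n = 1, so the Dynkin diagram is a chain of 1 nodes with single edges (A_1). Hence the type is A_1.

A_1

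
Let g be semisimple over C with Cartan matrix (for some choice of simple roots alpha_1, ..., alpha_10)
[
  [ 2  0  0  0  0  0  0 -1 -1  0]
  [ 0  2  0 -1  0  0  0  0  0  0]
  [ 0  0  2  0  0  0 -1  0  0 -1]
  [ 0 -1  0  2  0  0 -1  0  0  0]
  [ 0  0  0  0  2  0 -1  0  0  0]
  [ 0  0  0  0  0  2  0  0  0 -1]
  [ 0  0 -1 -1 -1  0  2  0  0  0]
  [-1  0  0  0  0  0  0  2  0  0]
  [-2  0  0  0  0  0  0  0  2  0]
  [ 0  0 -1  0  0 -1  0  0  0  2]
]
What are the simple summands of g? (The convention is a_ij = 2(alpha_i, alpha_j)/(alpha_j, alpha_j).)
C_3 ⊕ E_7

The diagram associated to this matrix has two connected components: the simple roots {alpha_1, alpha_8, alpha_9} form a chain of 3 nodes with a double edge at one end; the terminal node there is the unique long simple root (C_3), and {alpha_2, alpha_3, alpha_4, alpha_5, alpha_6, alpha_7, alpha_10} form a chain of 6 nodes with one extra node attached to the third node from one end (E_7). A semisimple Lie algebra decomposes uniquely as the direct sum of simple ideals, one per connected component of its Dynkin diagram, so g ≅ C_3 ⊕ E_7 (dimension 21 + 133 = 154).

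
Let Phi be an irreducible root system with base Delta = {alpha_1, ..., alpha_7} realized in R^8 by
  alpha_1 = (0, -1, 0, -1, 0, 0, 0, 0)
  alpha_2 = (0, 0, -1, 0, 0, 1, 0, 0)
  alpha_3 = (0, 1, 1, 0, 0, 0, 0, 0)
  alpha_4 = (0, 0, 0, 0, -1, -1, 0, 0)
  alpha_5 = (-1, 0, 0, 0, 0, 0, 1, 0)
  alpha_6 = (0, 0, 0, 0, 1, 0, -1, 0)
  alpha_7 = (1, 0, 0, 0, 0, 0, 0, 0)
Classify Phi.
B_7 (so(15))

Compute the Cartan integers a_ij = 2(alpha_i, alpha_j)/(alpha_j, alpha_j); the resulting 7x7 Cartan matrix is
[[2, 0, -1, 0, 0, 0, 0], [0, 2, -1, -1, 0, 0, 0], [-1, -1, 2, 0, 0, 0, 0], [0, -1, 0, 2, 0, -1, 0], [0, 0, 0, 0, 2, -1, -2], [0, 0, 0, -1, -1, 2, 0], [0, 0, 0, 0, -1, 0, 2]].
The roots have two lengths (squared-length ratio 2:1); the short ones are alpha_{7}. The associated Dynkin diagram is a chain of 7 nodes with a double edge at one end; the terminal node there is the unique short simple root (B_7), so the type is B_7 (the algebra so(15)).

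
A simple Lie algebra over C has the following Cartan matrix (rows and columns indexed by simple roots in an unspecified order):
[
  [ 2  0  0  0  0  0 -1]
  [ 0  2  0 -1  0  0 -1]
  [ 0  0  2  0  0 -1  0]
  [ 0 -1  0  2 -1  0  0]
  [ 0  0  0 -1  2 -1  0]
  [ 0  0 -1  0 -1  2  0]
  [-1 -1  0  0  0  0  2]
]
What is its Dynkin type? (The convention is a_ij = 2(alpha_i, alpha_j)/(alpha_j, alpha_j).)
A_7 (sl(8))

The matrix has rank 7 with 2's on the diagonal. Reading the off-diagonal entries as Dynkin edges (a single edge where a_ij = a_ji = -1; a double or triple edge where a_ij * a_ji = 2 or 3), the diagram is a chain of 7 nodes with single edges (A_7). One simple-root ordering that puts it in standard form is (alpha_1, alpha_7, alpha_2, alpha_4, alpha_5, alpha_6, alpha_3). So the algebra is type A_7, i.e. sl(8).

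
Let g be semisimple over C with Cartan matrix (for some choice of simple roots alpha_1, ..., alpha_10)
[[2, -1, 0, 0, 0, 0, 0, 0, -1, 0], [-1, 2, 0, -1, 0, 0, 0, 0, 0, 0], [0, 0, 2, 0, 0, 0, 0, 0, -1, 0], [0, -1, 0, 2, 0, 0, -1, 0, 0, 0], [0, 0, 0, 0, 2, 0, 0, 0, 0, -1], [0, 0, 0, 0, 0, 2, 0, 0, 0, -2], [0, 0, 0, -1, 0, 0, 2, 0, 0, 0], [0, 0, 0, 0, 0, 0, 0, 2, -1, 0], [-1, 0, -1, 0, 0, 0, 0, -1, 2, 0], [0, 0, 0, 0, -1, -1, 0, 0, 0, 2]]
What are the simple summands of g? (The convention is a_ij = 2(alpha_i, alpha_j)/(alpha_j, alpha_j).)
The diagram associated to this matrix has two connected components: the simple roots {alpha_5, alpha_6, alpha_10} form a chain of 3 nodes with a double edge at one end; the terminal node there is the unique long simple root (C_3), and {alpha_1, alpha_2, alpha_3, alpha_4, alpha_7, alpha_8, alpha_9} form a chain of 5 nodes with a fork of two nodes at one end (D_7). A semisimple Lie algebra decomposes uniquely as the direct sum of simple ideals, one per connected component of its Dynkin diagram, so g ≅ C_3 ⊕ D_7 (dimension 21 + 91 = 112).

C_3 (sp(6)) + D_7 (so(14))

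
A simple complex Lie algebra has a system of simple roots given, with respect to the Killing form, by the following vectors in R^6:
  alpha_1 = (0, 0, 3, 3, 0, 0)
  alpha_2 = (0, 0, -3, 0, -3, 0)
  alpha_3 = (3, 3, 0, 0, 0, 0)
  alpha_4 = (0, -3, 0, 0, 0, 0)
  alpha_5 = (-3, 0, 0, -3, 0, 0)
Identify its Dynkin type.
B_5 (so(11))

Compute the Cartan integers a_ij = 2(alpha_i, alpha_j)/(alpha_j, alpha_j); the resulting 5x5 Cartan matrix is
[[2, -1, 0, 0, -1], [-1, 2, 0, 0, 0], [0, 0, 2, -2, -1], [0, 0, -1, 2, 0], [-1, 0, -1, 0, 2]].
The roots have two lengths (squared-length ratio 2:1); the short ones are alpha_{4}. The associated Dynkin diagram is a chain of 5 nodes with a double edge at one end; the terminal node there is the unique short simple root (B_5), so the type is B_5 (the algebra so(11)).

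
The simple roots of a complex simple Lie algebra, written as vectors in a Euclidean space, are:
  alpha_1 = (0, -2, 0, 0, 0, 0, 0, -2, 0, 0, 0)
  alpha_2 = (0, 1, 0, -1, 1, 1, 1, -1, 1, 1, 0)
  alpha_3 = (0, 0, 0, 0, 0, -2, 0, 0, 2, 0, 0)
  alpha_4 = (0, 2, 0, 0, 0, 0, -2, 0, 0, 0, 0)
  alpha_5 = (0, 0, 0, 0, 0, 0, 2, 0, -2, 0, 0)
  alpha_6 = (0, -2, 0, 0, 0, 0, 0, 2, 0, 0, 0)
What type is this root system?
E6

Compute the Cartan integers a_ij = 2(alpha_i, alpha_j)/(alpha_j, alpha_j); the resulting 6x6 Cartan matrix is
[[2, 0, 0, -1, 0, 0], [0, 2, 0, 0, 0, -1], [0, 0, 2, 0, -1, 0], [-1, 0, 0, 2, -1, -1], [0, 0, -1, -1, 2, 0], [0, -1, 0, -1, 0, 2]].
All simple roots have the same length, so the diagram is simply laced. The associated Dynkin diagram is a chain of 5 nodes with one extra node attached to the third node from one end (E_6), so the type is E_6.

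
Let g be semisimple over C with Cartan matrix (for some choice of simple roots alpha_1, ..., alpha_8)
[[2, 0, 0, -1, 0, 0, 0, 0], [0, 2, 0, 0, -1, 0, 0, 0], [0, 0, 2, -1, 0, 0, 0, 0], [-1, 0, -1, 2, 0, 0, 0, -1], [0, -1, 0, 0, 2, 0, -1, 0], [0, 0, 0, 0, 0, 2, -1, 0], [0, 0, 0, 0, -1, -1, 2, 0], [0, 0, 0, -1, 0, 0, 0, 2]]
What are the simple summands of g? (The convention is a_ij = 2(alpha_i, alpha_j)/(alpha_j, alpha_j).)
The diagram associated to this matrix has two connected components: the simple roots {alpha_2, alpha_5, alpha_6, alpha_7} form a chain of 4 nodes with single edges (A_4), and {alpha_1, alpha_3, alpha_4, alpha_8} form a chain of 2 nodes with a fork of two nodes at one end (D_4). A semisimple Lie algebra decomposes uniquely as the direct sum of simple ideals, one per connected component of its Dynkin diagram, so g ≅ A_4 ⊕ D_4 (dimension 24 + 28 = 52).

A_4 + D_4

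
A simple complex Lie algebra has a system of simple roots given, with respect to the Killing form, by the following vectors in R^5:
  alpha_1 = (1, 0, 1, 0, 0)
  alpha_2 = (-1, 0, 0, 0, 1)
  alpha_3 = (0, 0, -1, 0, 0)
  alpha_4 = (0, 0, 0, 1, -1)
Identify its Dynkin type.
B_4

Compute the Cartan integers a_ij = 2(alpha_i, alpha_j)/(alpha_j, alpha_j); the resulting 4x4 Cartan matrix is
[[2, -1, -2, 0], [-1, 2, 0, -1], [-1, 0, 2, 0], [0, -1, 0, 2]].
The roots have two lengths (squared-length ratio 2:1); the short ones are alpha_{3}. The associated Dynkin diagram is a chain of 4 nodes with a double edge at one end; the terminal node there is the unique short simple root (B_4), so the type is B_4 (the algebra so(9)).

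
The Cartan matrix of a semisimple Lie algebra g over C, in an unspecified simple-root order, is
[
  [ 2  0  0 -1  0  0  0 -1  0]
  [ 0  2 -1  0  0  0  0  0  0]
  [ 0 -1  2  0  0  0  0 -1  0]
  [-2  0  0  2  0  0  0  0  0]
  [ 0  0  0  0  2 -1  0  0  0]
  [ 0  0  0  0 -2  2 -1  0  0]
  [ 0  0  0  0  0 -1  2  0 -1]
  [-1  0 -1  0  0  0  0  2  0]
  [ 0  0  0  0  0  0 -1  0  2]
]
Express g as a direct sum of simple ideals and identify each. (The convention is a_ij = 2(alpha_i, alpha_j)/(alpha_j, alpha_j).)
The diagram associated to this matrix has two connected components: the simple roots {alpha_5, alpha_6, alpha_7, alpha_9} form a chain of 4 nodes with a double edge at one end; the terminal node there is the unique short simple root (B_4), and {alpha_1, alpha_2, alpha_3, alpha_4, alpha_8} form a chain of 5 nodes with a double edge at one end; the terminal node there is the unique long simple root (C_5). A semisimple Lie algebra decomposes uniquely as the direct sum of simple ideals, one per connected component of its Dynkin diagram, so g ≅ B_4 ⊕ C_5 (dimension 36 + 55 = 91).

B4 + C5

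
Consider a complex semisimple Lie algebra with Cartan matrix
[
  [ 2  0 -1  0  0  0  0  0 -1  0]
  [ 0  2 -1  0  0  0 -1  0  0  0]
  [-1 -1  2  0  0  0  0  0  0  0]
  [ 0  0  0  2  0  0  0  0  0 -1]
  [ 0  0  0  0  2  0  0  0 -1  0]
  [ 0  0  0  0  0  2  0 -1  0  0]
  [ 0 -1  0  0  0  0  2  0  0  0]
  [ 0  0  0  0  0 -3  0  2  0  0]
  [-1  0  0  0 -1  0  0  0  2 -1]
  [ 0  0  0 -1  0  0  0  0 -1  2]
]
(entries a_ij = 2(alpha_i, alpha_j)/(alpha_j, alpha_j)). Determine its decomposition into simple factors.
E_8 ⊕ G_2

The diagram associated to this matrix has two connected components: the simple roots {alpha_1, alpha_2, alpha_3, alpha_4, alpha_5, alpha_7, alpha_9, alpha_10} form a chain of 7 nodes with one extra node attached to the third node from one end (E_8), and {alpha_6, alpha_8} form two nodes joined by a triple edge (G_2). A semisimple Lie algebra decomposes uniquely as the direct sum of simple ideals, one per connected component of its Dynkin diagram, so g ≅ E_8 ⊕ G_2 (dimension 248 + 14 = 262).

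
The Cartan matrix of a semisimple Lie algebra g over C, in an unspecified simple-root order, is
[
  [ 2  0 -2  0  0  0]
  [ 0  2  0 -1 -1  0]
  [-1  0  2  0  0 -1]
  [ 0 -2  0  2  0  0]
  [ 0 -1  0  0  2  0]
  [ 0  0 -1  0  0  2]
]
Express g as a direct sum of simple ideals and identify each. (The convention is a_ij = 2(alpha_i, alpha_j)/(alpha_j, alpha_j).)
C_3 (sp(6)) + C_3 (sp(6))

The diagram associated to this matrix has two connected components: the simple roots {alpha_2, alpha_4, alpha_5} form a chain of 3 nodes with a double edge at one end; the terminal node there is the unique long simple root (C_3), and {alpha_1, alpha_3, alpha_6} form a chain of 3 nodes with a double edge at one end; the terminal node there is the unique long simple root (C_3). A semisimple Lie algebra decomposes uniquely as the direct sum of simple ideals, one per connected component of its Dynkin diagram, so g ≅ C_3 ⊕ C_3 (dimension 21 + 21 = 42).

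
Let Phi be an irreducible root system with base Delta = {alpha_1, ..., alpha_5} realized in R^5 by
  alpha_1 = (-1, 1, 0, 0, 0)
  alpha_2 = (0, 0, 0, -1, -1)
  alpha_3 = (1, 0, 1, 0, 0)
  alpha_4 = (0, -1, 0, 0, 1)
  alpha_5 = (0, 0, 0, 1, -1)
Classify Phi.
D_5

Compute the Cartan integers a_ij = 2(alpha_i, alpha_j)/(alpha_j, alpha_j); the resulting 5x5 Cartan matrix is
[[2, 0, -1, -1, 0], [0, 2, 0, -1, 0], [-1, 0, 2, 0, 0], [-1, -1, 0, 2, -1], [0, 0, 0, -1, 2]].
All simple roots have the same length, so the diagram is simply laced. The associated Dynkin diagram is a chain of 3 nodes with a fork of two nodes at one end (D_5), so the type is D_5 (the algebra so(10)).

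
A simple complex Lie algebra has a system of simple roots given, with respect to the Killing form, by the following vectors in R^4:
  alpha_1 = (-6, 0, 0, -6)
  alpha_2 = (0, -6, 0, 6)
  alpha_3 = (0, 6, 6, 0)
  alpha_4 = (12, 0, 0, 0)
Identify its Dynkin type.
C_4

Compute the Cartan integers a_ij = 2(alpha_i, alpha_j)/(alpha_j, alpha_j); the resulting 4x4 Cartan matrix is
[[2, -1, 0, -1], [-1, 2, -1, 0], [0, -1, 2, 0], [-2, 0, 0, 2]].
The roots have two lengths (squared-length ratio 2:1); the short ones are alpha_{1,2,3}. The associated Dynkin diagram is a chain of 4 nodes with a double edge at one end; the terminal node there is the unique long simple root (C_4), so the type is C_4 (the algebra sp(8)).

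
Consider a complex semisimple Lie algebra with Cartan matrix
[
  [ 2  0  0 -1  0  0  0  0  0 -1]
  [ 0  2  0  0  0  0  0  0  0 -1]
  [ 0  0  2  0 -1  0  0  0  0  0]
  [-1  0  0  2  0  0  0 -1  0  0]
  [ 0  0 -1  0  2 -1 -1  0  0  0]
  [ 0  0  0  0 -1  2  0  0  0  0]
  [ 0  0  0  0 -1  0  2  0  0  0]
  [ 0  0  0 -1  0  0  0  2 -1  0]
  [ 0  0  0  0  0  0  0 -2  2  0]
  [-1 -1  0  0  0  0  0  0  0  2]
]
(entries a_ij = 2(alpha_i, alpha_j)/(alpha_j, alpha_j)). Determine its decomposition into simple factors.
The diagram associated to this matrix has two connected components: the simple roots {alpha_1, alpha_2, alpha_4, alpha_8, alpha_9, alpha_10} form a chain of 6 nodes with a double edge at one end; the terminal node there is the unique long simple root (C_6), and {alpha_3, alpha_5, alpha_6, alpha_7} form a chain of 2 nodes with a fork of two nodes at one end (D_4). A semisimple Lie algebra decomposes uniquely as the direct sum of simple ideals, one per connected component of its Dynkin diagram, so g ≅ C_6 ⊕ D_4 (dimension 78 + 28 = 106).

C_6 (sp(12)) ⊕ D_4 (so(8))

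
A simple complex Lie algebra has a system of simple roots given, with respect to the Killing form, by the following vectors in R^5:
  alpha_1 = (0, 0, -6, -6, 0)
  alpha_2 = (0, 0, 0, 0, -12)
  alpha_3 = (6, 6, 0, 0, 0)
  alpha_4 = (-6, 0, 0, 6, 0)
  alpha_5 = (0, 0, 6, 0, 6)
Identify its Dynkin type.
C_5

Compute the Cartan integers a_ij = 2(alpha_i, alpha_j)/(alpha_j, alpha_j); the resulting 5x5 Cartan matrix is
[[2, 0, 0, -1, -1], [0, 2, 0, 0, -2], [0, 0, 2, -1, 0], [-1, 0, -1, 2, 0], [-1, -1, 0, 0, 2]].
The roots have two lengths (squared-length ratio 2:1); the short ones are alpha_{1,3,4,5}. The associated Dynkin diagram is a chain of 5 nodes with a double edge at one end; the terminal node there is the unique long simple root (C_5), so the type is C_5 (the algebra sp(10)).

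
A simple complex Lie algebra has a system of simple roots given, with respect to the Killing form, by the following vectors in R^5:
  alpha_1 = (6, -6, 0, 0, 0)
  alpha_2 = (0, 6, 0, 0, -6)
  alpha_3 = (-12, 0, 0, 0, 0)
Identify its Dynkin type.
Compute the Cartan integers a_ij = 2(alpha_i, alpha_j)/(alpha_j, alpha_j); the resulting 3x3 Cartan matrix is
[[2, -1, -1], [-1, 2, 0], [-2, 0, 2]].
The roots have two lengths (squared-length ratio 2:1); the short ones are alpha_{1,2}. The associated Dynkin diagram is a chain of 3 nodes with a double edge at one end; the terminal node there is the unique long simple root (C_3), so the type is C_3 (the algebra sp(6)).

C_3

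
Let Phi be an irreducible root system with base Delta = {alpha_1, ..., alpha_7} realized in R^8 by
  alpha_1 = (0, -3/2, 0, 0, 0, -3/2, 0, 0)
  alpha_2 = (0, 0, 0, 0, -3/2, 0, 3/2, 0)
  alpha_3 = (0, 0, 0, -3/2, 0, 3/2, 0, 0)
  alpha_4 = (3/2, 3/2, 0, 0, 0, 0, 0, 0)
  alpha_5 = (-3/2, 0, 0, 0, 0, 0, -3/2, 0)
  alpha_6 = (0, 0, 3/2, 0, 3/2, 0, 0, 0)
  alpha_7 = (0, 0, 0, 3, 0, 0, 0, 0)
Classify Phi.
C_7 (sp(14))

Compute the Cartan integers a_ij = 2(alpha_i, alpha_j)/(alpha_j, alpha_j); the resulting 7x7 Cartan matrix is
[[2, 0, -1, -1, 0, 0, 0], [0, 2, 0, 0, -1, -1, 0], [-1, 0, 2, 0, 0, 0, -1], [-1, 0, 0, 2, -1, 0, 0], [0, -1, 0, -1, 2, 0, 0], [0, -1, 0, 0, 0, 2, 0], [0, 0, -2, 0, 0, 0, 2]].
The roots have two lengths (squared-length ratio 2:1); the short ones are alpha_{1,2,3,4,5,6}. The associated Dynkin diagram is a chain of 7 nodes with a double edge at one end; the terminal node there is the unique long simple root (C_7), so the type is C_7 (the algebra sp(14)).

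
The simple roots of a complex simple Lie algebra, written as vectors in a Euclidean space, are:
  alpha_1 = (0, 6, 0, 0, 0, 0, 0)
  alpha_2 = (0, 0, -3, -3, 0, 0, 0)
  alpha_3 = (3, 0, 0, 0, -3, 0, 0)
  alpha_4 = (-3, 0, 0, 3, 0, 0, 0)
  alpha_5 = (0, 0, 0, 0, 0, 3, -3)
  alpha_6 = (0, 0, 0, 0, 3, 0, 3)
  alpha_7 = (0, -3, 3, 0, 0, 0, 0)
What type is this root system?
Compute the Cartan integers a_ij = 2(alpha_i, alpha_j)/(alpha_j, alpha_j); the resulting 7x7 Cartan matrix is
[[2, 0, 0, 0, 0, 0, -2], [0, 2, 0, -1, 0, 0, -1], [0, 0, 2, -1, 0, -1, 0], [0, -1, -1, 2, 0, 0, 0], [0, 0, 0, 0, 2, -1, 0], [0, 0, -1, 0, -1, 2, 0], [-1, -1, 0, 0, 0, 0, 2]].
The roots have two lengths (squared-length ratio 2:1); the short ones are alpha_{2,3,4,5,6,7}. The associated Dynkin diagram is a chain of 7 nodes with a double edge at one end; the terminal node there is the unique long simple root (C_7), so the type is C_7 (the algebra sp(14)).

C_7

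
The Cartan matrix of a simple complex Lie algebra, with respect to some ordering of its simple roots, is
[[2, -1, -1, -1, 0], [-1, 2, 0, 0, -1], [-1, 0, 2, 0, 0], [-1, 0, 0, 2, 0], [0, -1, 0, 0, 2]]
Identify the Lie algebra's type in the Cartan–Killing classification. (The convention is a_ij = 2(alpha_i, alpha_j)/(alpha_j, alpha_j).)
The matrix has rank 5 with 2's on the diagonal. Reading the off-diagonal entries as Dynkin edges (a single edge where a_ij = a_ji = -1; a double or triple edge where a_ij * a_ji = 2 or 3), the diagram is a chain of 3 nodes with a fork of two nodes at one end (D_5). One simple-root ordering that puts it in standard form is (alpha_5, alpha_2, alpha_1, alpha_4, alpha_3). So the algebra is type D_5, i.e. so(10).

D_5 (so(10))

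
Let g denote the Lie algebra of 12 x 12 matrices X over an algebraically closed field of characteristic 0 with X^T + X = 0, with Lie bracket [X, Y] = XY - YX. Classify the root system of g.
D6

This is so(12) with 12 even, which has dimension 12(12-1)/2 = 66 and rank 12/2 = 6. In the classification of classical Lie algebras, the orthogonal algebra so(2n) in an even number of variables has type D_n; here n = 6, so the Dynkin diagram is a chain of 4 nodes with a fork of two nodes at one end (D_6). Hence the type is D_6.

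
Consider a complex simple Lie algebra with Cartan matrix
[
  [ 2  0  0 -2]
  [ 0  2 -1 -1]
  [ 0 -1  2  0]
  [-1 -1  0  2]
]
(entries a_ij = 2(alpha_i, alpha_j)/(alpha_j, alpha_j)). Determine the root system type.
type C_4

The matrix has rank 4 with 2's on the diagonal. Reading the off-diagonal entries as Dynkin edges (a single edge where a_ij = a_ji = -1; a double or triple edge where a_ij * a_ji = 2 or 3), the diagram is a chain of 4 nodes with a double edge at one end; the terminal node there is the unique long simple root (C_4). One simple-root ordering that puts it in standard form is (alpha_3, alpha_2, alpha_4, alpha_1). So the algebra is type C_4, i.e. sp(8).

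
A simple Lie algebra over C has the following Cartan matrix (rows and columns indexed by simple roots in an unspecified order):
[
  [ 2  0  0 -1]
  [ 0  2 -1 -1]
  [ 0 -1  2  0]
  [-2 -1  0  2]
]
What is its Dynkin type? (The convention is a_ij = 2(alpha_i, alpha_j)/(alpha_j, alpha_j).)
B4

The matrix has rank 4 with 2's on the diagonal. Reading the off-diagonal entries as Dynkin edges (a single edge where a_ij = a_ji = -1; a double or triple edge where a_ij * a_ji = 2 or 3), the diagram is a chain of 4 nodes with a double edge at one end; the terminal node there is the unique short simple root (B_4). One simple-root ordering that puts it in standard form is (alpha_3, alpha_2, alpha_4, alpha_1). So the algebra is type B_4, i.e. so(9).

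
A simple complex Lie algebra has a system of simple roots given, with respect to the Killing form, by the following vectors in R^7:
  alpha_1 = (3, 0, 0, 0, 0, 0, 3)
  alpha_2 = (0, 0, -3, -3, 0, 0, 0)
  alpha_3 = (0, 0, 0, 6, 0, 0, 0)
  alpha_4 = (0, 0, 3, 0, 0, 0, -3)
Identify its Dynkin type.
Compute the Cartan integers a_ij = 2(alpha_i, alpha_j)/(alpha_j, alpha_j); the resulting 4x4 Cartan matrix is
[[2, 0, 0, -1], [0, 2, -1, -1], [0, -2, 2, 0], [-1, -1, 0, 2]].
The roots have two lengths (squared-length ratio 2:1); the short ones are alpha_{1,2,4}. The associated Dynkin diagram is a chain of 4 nodes with a double edge at one end; the terminal node there is the unique long simple root (C_4), so the type is C_4 (the algebra sp(8)).

type C_4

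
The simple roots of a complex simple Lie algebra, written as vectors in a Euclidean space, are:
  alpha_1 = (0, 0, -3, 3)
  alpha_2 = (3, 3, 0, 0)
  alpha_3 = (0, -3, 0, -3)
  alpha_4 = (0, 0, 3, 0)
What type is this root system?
Compute the Cartan integers a_ij = 2(alpha_i, alpha_j)/(alpha_j, alpha_j); the resulting 4x4 Cartan matrix is
[[2, 0, -1, -2], [0, 2, -1, 0], [-1, -1, 2, 0], [-1, 0, 0, 2]].
The roots have two lengths (squared-length ratio 2:1); the short ones are alpha_{4}. The associated Dynkin diagram is a chain of 4 nodes with a double edge at one end; the terminal node there is the unique short simple root (B_4), so the type is B_4 (the algebra so(9)).

B_4 (so(9))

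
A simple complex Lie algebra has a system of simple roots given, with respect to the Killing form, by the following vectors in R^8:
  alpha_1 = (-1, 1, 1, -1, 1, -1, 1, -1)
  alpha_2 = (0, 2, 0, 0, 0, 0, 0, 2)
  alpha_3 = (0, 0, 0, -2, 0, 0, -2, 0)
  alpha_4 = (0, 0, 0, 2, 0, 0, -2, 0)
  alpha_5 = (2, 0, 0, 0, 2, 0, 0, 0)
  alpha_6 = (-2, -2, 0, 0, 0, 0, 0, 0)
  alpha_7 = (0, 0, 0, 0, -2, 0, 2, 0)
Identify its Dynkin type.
Compute the Cartan integers a_ij = 2(alpha_i, alpha_j)/(alpha_j, alpha_j); the resulting 7x7 Cartan matrix is
[[2, 0, 0, -1, 0, 0, 0], [0, 2, 0, 0, 0, -1, 0], [0, 0, 2, 0, 0, 0, -1], [-1, 0, 0, 2, 0, 0, -1], [0, 0, 0, 0, 2, -1, -1], [0, -1, 0, 0, -1, 2, 0], [0, 0, -1, -1, -1, 0, 2]].
All simple roots have the same length, so the diagram is simply laced. The associated Dynkin diagram is a chain of 6 nodes with one extra node attached to the third node from one end (E_7), so the type is E_7.

E_7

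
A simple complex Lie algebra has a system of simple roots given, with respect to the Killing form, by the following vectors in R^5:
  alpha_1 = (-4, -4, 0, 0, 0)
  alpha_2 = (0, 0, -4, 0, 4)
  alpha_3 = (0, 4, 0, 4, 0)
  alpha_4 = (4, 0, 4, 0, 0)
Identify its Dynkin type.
Compute the Cartan integers a_ij = 2(alpha_i, alpha_j)/(alpha_j, alpha_j); the resulting 4x4 Cartan matrix is
[[2, 0, -1, -1], [0, 2, 0, -1], [-1, 0, 2, 0], [-1, -1, 0, 2]].
All simple roots have the same length, so the diagram is simply laced. The associated Dynkin diagram is a chain of 4 nodes with single edges (A_4), so the type is A_4 (the algebra sl(5)).

A_4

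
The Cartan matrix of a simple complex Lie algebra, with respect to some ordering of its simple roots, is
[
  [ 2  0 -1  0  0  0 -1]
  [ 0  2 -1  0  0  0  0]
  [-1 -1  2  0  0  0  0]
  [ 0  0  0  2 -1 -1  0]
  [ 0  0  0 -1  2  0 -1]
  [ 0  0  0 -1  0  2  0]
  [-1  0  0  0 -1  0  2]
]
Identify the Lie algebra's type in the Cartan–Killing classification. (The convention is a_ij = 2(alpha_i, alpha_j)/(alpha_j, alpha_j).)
The matrix has rank 7 with 2's on the diagonal. Reading the off-diagonal entries as Dynkin edges (a single edge where a_ij = a_ji = -1; a double or triple edge where a_ij * a_ji = 2 or 3), the diagram is a chain of 7 nodes with single edges (A_7). One simple-root ordering that puts it in standard form is (alpha_2, alpha_3, alpha_1, alpha_7, alpha_5, alpha_4, alpha_6). So the algebra is type A_7, i.e. sl(8).

A_7 (sl(8))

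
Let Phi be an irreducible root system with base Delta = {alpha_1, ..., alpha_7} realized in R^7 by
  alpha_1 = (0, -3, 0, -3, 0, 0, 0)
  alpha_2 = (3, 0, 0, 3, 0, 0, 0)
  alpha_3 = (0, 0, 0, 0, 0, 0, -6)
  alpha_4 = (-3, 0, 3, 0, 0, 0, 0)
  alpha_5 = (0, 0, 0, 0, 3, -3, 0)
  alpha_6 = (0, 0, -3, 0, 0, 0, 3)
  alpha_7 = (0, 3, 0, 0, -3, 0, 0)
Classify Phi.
Compute the Cartan integers a_ij = 2(alpha_i, alpha_j)/(alpha_j, alpha_j); the resulting 7x7 Cartan matrix is
[[2, -1, 0, 0, 0, 0, -1], [-1, 2, 0, -1, 0, 0, 0], [0, 0, 2, 0, 0, -2, 0], [0, -1, 0, 2, 0, -1, 0], [0, 0, 0, 0, 2, 0, -1], [0, 0, -1, -1, 0, 2, 0], [-1, 0, 0, 0, -1, 0, 2]].
The roots have two lengths (squared-length ratio 2:1); the short ones are alpha_{1,2,4,5,6,7}. The associated Dynkin diagram is a chain of 7 nodes with a double edge at one end; the terminal node there is the unique long simple root (C_7), so the type is C_7 (the algebra sp(14)).

C7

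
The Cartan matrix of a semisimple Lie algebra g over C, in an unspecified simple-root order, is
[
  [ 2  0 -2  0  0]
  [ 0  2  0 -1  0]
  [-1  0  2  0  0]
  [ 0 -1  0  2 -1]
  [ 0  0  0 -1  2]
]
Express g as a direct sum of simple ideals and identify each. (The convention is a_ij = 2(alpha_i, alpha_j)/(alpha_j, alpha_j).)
The diagram associated to this matrix has two connected components: the simple roots {alpha_2, alpha_4, alpha_5} form a chain of 3 nodes with single edges (A_3), and {alpha_1, alpha_3} form a chain of 2 nodes with a double edge at one end; the terminal node there is the unique short simple root (B_2). A semisimple Lie algebra decomposes uniquely as the direct sum of simple ideals, one per connected component of its Dynkin diagram, so g ≅ A_3 ⊕ B_2 (dimension 15 + 10 = 25).

A_3 (sl(4)) ⊕ B_2 (so(5))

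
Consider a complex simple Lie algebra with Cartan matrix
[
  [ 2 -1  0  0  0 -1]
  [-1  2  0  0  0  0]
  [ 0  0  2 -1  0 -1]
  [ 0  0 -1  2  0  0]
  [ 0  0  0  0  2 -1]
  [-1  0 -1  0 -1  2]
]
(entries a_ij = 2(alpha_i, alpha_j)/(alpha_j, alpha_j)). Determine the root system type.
The matrix has rank 6 with 2's on the diagonal. Reading the off-diagonal entries as Dynkin edges (a single edge where a_ij = a_ji = -1; a double or triple edge where a_ij * a_ji = 2 or 3), the diagram is a chain of 5 nodes with one extra node attached to the third node from one end (E_6). One simple-root ordering that puts it in standard form is (alpha_2, alpha_5, alpha_1, alpha_6, alpha_3, alpha_4). So the algebra is type E_6.

type E_6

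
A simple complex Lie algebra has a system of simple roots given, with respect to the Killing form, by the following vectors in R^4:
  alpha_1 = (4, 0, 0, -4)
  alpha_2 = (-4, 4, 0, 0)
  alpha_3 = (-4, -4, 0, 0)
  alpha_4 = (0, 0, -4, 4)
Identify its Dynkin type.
Compute the Cartan integers a_ij = 2(alpha_i, alpha_j)/(alpha_j, alpha_j); the resulting 4x4 Cartan matrix is
[[2, -1, -1, -1], [-1, 2, 0, 0], [-1, 0, 2, 0], [-1, 0, 0, 2]].
All simple roots have the same length, so the diagram is simply laced. The associated Dynkin diagram is a chain of 2 nodes with a fork of two nodes at one end (D_4), so the type is D_4 (the algebra so(8)).

type D_4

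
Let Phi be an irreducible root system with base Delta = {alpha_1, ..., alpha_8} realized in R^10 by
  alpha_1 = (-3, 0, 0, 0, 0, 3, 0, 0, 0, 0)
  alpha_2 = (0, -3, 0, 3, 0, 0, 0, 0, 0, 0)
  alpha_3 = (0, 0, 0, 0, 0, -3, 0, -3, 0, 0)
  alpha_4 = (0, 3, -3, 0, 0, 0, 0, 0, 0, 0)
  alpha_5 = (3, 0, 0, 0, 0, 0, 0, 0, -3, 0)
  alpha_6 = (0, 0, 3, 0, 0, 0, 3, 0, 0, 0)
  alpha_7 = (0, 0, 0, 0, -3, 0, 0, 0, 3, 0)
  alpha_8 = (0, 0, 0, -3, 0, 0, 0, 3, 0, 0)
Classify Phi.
A_8 (sl(9))

Compute the Cartan integers a_ij = 2(alpha_i, alpha_j)/(alpha_j, alpha_j); the resulting 8x8 Cartan matrix is
[[2, 0, -1, 0, -1, 0, 0, 0], [0, 2, 0, -1, 0, 0, 0, -1], [-1, 0, 2, 0, 0, 0, 0, -1], [0, -1, 0, 2, 0, -1, 0, 0], [-1, 0, 0, 0, 2, 0, -1, 0], [0, 0, 0, -1, 0, 2, 0, 0], [0, 0, 0, 0, -1, 0, 2, 0], [0, -1, -1, 0, 0, 0, 0, 2]].
All simple roots have the same length, so the diagram is simply laced. The associated Dynkin diagram is a chain of 8 nodes with single edges (A_8), so the type is A_8 (the algebra sl(9)).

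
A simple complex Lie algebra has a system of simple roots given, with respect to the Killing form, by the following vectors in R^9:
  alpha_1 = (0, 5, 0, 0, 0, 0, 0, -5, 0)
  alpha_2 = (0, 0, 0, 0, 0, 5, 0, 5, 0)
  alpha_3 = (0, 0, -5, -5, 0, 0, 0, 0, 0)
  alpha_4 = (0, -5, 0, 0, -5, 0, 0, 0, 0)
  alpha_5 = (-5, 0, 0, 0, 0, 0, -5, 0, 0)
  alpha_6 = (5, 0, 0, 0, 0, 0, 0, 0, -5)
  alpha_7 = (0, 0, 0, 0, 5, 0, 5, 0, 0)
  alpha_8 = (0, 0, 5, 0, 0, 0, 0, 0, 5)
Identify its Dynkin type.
Compute the Cartan integers a_ij = 2(alpha_i, alpha_j)/(alpha_j, alpha_j); the resulting 8x8 Cartan matrix is
[[2, -1, 0, -1, 0, 0, 0, 0], [-1, 2, 0, 0, 0, 0, 0, 0], [0, 0, 2, 0, 0, 0, 0, -1], [-1, 0, 0, 2, 0, 0, -1, 0], [0, 0, 0, 0, 2, -1, -1, 0], [0, 0, 0, 0, -1, 2, 0, -1], [0, 0, 0, -1, -1, 0, 2, 0], [0, 0, -1, 0, 0, -1, 0, 2]].
All simple roots have the same length, so the diagram is simply laced. The associated Dynkin diagram is a chain of 8 nodes with single edges (A_8), so the type is A_8 (the algebra sl(9)).

A_8 (sl(9))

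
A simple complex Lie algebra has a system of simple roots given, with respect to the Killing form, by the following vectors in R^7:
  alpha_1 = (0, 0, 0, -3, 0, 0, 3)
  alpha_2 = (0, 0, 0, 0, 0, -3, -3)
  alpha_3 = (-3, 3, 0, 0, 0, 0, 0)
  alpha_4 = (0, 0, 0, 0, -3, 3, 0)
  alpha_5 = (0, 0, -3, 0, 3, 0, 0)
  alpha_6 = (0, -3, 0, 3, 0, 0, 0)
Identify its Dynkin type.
Compute the Cartan integers a_ij = 2(alpha_i, alpha_j)/(alpha_j, alpha_j); the resulting 6x6 Cartan matrix is
[[2, -1, 0, 0, 0, -1], [-1, 2, 0, -1, 0, 0], [0, 0, 2, 0, 0, -1], [0, -1, 0, 2, -1, 0], [0, 0, 0, -1, 2, 0], [-1, 0, -1, 0, 0, 2]].
All simple roots have the same length, so the diagram is simply laced. The associated Dynkin diagram is a chain of 6 nodes with single edges (A_6), so the type is A_6 (the algebra sl(7)).

type A_6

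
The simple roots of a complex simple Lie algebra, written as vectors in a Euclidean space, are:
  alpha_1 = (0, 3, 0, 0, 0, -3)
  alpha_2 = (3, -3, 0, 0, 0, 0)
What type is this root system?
Compute the Cartan integers a_ij = 2(alpha_i, alpha_j)/(alpha_j, alpha_j); the resulting 2x2 Cartan matrix is
[[2, -1], [-1, 2]].
All simple roots have the same length, so the diagram is simply laced. The associated Dynkin diagram is a chain of 2 nodes with single edges (A_2), so the type is A_2 (the algebra sl(3)).

A_2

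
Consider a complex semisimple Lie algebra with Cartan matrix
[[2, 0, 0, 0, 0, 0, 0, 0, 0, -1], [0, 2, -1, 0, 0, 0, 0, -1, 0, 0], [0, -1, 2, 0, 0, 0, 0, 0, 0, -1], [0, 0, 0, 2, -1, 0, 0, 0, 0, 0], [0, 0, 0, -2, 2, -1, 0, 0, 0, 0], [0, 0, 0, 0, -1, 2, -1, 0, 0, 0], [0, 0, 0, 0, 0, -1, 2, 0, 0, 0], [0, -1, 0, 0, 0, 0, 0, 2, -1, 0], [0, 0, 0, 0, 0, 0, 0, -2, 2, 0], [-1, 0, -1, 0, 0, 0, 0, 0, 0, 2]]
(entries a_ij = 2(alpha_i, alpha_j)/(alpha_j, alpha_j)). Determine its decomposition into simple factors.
B_4 (so(9)) ⊕ C_6 (sp(12))

The diagram associated to this matrix has two connected components: the simple roots {alpha_4, alpha_5, alpha_6, alpha_7} form a chain of 4 nodes with a double edge at one end; the terminal node there is the unique short simple root (B_4), and {alpha_1, alpha_2, alpha_3, alpha_8, alpha_9, alpha_10} form a chain of 6 nodes with a double edge at one end; the terminal node there is the unique long simple root (C_6). A semisimple Lie algebra decomposes uniquely as the direct sum of simple ideals, one per connected component of its Dynkin diagram, so g ≅ B_4 ⊕ C_6 (dimension 36 + 78 = 114).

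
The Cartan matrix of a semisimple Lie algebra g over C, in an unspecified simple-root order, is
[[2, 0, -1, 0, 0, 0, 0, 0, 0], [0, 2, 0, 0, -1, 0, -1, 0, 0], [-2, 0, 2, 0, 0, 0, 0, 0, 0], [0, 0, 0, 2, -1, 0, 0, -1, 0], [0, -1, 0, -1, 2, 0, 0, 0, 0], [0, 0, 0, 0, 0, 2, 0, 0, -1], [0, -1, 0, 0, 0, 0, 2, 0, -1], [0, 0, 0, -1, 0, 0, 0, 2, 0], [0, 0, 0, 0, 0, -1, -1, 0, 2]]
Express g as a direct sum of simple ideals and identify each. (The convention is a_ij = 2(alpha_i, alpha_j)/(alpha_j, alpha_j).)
The diagram associated to this matrix has two connected components: the simple roots {alpha_2, alpha_4, alpha_5, alpha_6, alpha_7, alpha_8, alpha_9} form a chain of 7 nodes with single edges (A_7), and {alpha_1, alpha_3} form a chain of 2 nodes with a double edge at one end; the terminal node there is the unique short simple root (B_2). A semisimple Lie algebra decomposes uniquely as the direct sum of simple ideals, one per connected component of its Dynkin diagram, so g ≅ A_7 ⊕ B_2 (dimension 63 + 10 = 73).

A7 + B2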